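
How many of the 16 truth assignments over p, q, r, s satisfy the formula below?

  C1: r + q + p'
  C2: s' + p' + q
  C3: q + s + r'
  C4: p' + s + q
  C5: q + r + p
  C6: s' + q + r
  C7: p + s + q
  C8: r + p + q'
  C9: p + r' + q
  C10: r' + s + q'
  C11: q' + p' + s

There are 2^4 = 16 truth assignments over (p, q, r, s).
Check each against the 11 clauses (columns in the order p, q, r, s):
  F F F F  ✗ fails (q + r + p)
  F F F T  ✗ fails (q + r + p)
  F F T F  ✗ fails (q + s + r')
  F F T T  ✗ fails (p + r' + q)
  F T F F  ✗ fails (r + p + q')
  F T F T  ✗ fails (r + p + q')
  F T T F  ✗ fails (r' + s + q')
  F T T T  ✓ satisfies all
  T F F F  ✗ fails (r + q + p')
  T F F T  ✗ fails (r + q + p')
  T F T F  ✗ fails (q + s + r')
  T F T T  ✗ fails (s' + p' + q)
  T T F F  ✗ fails (q' + p' + s)
  T T F T  ✓ satisfies all
  T T T F  ✗ fails (r' + s + q')
  T T T T  ✓ satisfies all
3 of the 16 rows are models.

3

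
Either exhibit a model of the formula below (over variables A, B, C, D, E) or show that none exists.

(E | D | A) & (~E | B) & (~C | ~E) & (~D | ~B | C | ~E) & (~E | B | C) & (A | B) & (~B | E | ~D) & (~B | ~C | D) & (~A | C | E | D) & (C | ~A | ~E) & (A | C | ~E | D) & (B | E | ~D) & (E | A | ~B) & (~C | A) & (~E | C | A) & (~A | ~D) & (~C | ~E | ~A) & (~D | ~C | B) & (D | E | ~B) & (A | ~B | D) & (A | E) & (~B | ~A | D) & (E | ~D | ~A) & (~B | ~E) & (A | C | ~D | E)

Branch on E: set E = 0.
From the singleton clause (A), A = 1.
From the singleton clause (~D), D = 0.
From the singleton clause (C), C = 1.
From the singleton clause (~B), B = 0.
Every clause now holds.

A=1, B=0, C=1, D=0, E=0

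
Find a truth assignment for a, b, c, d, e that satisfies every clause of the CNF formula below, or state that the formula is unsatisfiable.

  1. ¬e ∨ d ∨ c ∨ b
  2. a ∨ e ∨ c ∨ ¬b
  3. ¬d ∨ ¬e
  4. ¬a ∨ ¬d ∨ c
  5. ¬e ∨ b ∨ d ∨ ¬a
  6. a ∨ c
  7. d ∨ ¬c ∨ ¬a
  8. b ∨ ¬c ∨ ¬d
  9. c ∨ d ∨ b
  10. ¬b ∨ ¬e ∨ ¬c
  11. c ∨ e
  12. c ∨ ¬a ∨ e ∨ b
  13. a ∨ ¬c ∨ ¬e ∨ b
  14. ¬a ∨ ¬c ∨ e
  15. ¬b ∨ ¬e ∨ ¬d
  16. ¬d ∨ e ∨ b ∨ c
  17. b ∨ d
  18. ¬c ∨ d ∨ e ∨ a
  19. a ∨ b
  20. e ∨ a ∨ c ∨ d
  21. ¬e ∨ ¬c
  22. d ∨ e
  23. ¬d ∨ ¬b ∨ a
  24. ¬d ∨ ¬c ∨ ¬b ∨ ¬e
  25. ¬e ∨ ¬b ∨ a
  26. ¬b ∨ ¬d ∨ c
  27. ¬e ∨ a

Branch on d: set d = False.
Unit clause (b) forces b = True.
Unit clause (e) forces e = True.
Unit clause (¬c) forces c = False.
Unit clause (a) forces a = True.
This assignment satisfies each clause.

a: True; b: True; c: False; d: False; e: True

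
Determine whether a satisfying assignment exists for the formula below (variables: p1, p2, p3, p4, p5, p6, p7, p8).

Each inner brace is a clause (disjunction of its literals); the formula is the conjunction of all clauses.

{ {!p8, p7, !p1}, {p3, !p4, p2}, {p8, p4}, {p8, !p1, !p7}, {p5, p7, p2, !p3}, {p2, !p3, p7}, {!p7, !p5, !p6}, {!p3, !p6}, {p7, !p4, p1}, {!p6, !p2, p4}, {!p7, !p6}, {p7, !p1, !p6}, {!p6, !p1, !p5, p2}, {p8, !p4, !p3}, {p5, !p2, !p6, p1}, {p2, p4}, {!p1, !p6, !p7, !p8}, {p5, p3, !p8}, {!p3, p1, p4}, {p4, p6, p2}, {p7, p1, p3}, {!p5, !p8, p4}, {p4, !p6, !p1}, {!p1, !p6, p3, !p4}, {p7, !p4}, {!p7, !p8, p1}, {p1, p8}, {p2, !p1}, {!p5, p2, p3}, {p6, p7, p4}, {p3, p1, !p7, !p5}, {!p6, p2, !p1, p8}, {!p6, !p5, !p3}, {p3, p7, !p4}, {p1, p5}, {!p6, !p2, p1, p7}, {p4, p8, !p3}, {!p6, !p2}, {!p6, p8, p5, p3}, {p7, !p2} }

Suppose p8 = true.
Suppose p7 = true.
(!p6) alone gives p6 = false.
(p1) alone gives p1 = true.
(p2) alone gives p2 = true.
Suppose p5 = false.
(p3) alone gives p3 = true.
No clause remains; p4 is free.
A satisfying assignment: p1=true; p2=true; p3=true; p4=false; p5=false; p6=false; p7=true; p8=true.

Satisfiable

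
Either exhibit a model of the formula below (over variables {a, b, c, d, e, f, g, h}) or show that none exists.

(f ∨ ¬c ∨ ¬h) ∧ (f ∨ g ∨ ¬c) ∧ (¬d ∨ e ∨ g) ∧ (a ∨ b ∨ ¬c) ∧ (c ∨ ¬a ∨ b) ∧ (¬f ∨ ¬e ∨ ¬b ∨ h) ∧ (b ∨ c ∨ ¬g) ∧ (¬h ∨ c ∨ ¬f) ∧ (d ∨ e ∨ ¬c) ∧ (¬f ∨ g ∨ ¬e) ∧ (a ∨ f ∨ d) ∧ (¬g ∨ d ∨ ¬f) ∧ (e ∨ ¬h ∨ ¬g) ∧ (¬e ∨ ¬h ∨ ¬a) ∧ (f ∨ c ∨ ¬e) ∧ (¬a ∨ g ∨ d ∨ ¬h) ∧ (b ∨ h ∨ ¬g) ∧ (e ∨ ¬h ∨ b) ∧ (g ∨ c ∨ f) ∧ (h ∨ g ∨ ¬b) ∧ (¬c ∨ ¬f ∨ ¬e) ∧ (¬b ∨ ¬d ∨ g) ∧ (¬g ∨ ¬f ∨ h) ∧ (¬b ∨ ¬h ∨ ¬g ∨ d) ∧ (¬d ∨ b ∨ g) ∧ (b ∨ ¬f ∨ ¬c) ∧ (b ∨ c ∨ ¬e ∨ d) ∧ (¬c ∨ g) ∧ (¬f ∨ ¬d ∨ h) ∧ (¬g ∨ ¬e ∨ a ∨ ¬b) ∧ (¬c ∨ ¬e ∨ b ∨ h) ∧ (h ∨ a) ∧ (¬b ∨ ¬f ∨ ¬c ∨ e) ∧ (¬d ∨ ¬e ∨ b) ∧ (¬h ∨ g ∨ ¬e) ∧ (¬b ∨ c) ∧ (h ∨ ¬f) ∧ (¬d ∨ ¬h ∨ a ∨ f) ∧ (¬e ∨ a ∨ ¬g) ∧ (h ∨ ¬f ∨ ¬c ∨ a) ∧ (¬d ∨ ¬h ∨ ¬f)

Suppose c = True.
Unit clause (g) forces g = True.
Suppose f = False.
Unit clause (¬h) forces h = False.
Unit clause (b) forces b = True.
Unit clause (a) forces a = True.
Suppose d = True.
All clauses hold; e can take either value.

a=True, b=True, c=True, d=True, e=True, f=False, g=True, h=False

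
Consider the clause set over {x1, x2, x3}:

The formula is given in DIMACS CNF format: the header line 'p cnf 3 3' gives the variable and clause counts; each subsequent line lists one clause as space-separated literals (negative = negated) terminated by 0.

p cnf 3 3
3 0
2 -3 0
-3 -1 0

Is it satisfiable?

Yes

The clause (x3) is unit, so x3 = True.
The clause (x2) is unit, so x2 = True.
The clause (¬x1) is unit, so x1 = False.
This assignment satisfies each clause.
A satisfying assignment: x1 ↦ False; x2 ↦ True; x3 ↦ True.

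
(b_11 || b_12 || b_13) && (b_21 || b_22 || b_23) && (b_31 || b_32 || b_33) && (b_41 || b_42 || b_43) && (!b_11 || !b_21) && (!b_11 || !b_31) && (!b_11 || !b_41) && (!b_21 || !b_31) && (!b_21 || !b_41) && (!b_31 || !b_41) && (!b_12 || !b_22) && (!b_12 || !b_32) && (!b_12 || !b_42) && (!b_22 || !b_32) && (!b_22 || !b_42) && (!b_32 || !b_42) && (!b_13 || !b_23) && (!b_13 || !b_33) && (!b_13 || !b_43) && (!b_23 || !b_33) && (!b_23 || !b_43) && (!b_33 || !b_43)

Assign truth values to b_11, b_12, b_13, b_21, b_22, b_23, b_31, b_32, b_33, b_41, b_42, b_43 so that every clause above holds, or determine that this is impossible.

Try b_11 = false.
Try b_12 = true.
From the singleton clause (!b_22), b_22 = false.
From the singleton clause (!b_32), b_32 = false.
From the singleton clause (!b_42), b_42 = false.
Try b_21 = true.
From the singleton clause (!b_31), b_31 = false.
From the singleton clause (b_33), b_33 = true.
From the singleton clause (!b_41), b_41 = false.
From the singleton clause (b_43), b_43 = true.
But (!b_43) is also a unit clause — contradiction.
That branch fails; take b_21 = false instead.
From the singleton clause (b_23), b_23 = true.
From the singleton clause (!b_13), b_13 = false.
From the singleton clause (!b_33), b_33 = false.
From the singleton clause (b_31), b_31 = true.
From the singleton clause (!b_41), b_41 = false.
From the singleton clause (b_43), b_43 = true.
But (!b_43) is also a unit clause — contradiction.
Both values of b_21 lead to a conflict.
That branch fails; take b_12 = false instead.
From the singleton clause (b_13), b_13 = true.
From the singleton clause (!b_23), b_23 = false.
From the singleton clause (!b_33), b_33 = false.
From the singleton clause (!b_43), b_43 = false.
Try b_21 = true.
From the singleton clause (!b_31), b_31 = false.
From the singleton clause (b_32), b_32 = true.
From the singleton clause (!b_41), b_41 = false.
From the singleton clause (b_42), b_42 = true.
But (!b_42) is also a unit clause — contradiction.
That branch fails; take b_21 = false instead.
From the singleton clause (b_22), b_22 = true.
From the singleton clause (!b_32), b_32 = false.
From the singleton clause (b_31), b_31 = true.
From the singleton clause (!b_41), b_41 = false.
From the singleton clause (b_42), b_42 = true.
But (!b_42) is also a unit clause — contradiction.
Both values of b_21 lead to a conflict.
Both values of b_12 lead to a conflict.
That branch fails; take b_11 = true instead.
From the singleton clause (!b_21), b_21 = false.
From the singleton clause (!b_31), b_31 = false.
From the singleton clause (!b_41), b_41 = false.
Try b_22 = true.
From the singleton clause (!b_12), b_12 = false.
From the singleton clause (!b_32), b_32 = false.
From the singleton clause (b_33), b_33 = true.
From the singleton clause (!b_42), b_42 = false.
From the singleton clause (b_43), b_43 = true.
But (!b_43) is also a unit clause — contradiction.
That branch fails; take b_22 = false instead.
From the singleton clause (b_23), b_23 = true.
From the singleton clause (!b_13), b_13 = false.
From the singleton clause (!b_33), b_33 = false.
From the singleton clause (b_32), b_32 = true.
From the singleton clause (!b_12), b_12 = false.
From the singleton clause (!b_42), b_42 = false.
From the singleton clause (b_43), b_43 = true.
But (!b_43) is also a unit clause — contradiction.
Both values of b_22 lead to a conflict.
Both values of b_11 lead to a conflict.

UNSATISFIABLE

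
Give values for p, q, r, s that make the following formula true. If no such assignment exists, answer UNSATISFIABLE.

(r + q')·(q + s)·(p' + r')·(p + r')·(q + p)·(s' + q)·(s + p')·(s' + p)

Try r = 1.
Unit clause (p') forces p = 0.
That conflicts with the unit clause (p).
So r must be the other value — set r = 0.
Unit clause (q') forces q = 0.
Unit clause (s) forces s = 1.
That conflicts with the unit clause (s').
Neither r = 1 nor r = 0 works.

UNSATISFIABLE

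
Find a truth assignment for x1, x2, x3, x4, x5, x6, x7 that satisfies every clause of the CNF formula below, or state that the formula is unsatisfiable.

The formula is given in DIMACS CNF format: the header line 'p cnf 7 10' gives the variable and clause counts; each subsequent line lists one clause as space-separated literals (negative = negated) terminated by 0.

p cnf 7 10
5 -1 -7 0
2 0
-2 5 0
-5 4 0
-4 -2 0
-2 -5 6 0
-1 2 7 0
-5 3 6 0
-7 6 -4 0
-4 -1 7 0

UNSATISFIABLE

Unit clause (x2) forces x2 = True.
Unit clause (x5) forces x5 = True.
Unit clause (x4) forces x4 = True.
Now (¬x4) is unsatisfied and unit — conflict.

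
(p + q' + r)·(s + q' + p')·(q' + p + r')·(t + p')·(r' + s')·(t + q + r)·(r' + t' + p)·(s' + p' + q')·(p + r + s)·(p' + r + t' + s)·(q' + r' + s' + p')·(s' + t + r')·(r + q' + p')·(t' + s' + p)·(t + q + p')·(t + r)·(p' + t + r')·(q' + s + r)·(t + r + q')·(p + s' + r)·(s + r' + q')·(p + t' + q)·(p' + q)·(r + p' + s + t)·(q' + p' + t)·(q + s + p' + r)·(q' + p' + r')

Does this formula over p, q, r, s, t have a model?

Try t = 0.
Unit clause (p') forces p = 0.
Unit clause (r) forces r = 1.
Unit clause (q') forces q = 0.
Unit clause (s') forces s = 0.
This assignment satisfies each clause.
A satisfying assignment: p=0, q=0, r=1, s=0, t=0.

Yes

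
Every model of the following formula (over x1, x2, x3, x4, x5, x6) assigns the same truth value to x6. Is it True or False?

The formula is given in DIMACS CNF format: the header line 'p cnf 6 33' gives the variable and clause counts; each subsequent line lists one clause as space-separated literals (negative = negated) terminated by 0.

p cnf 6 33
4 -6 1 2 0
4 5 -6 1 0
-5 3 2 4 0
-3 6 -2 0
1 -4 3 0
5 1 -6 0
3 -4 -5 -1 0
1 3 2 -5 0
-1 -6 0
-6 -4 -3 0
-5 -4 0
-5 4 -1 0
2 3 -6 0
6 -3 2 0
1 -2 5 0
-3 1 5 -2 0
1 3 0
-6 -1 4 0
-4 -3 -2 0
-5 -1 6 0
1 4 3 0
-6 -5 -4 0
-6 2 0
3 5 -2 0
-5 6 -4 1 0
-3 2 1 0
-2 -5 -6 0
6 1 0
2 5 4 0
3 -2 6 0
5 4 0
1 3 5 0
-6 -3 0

False

Suppose x6 = True.
Unit clause (¬x1) forces x1 = False.
Unit clause (x5) forces x5 = True.
Unit clause (¬x4) forces x4 = False.
Unit clause (x2) forces x2 = True.
That conflicts with the unit clause (¬x2).
So every satisfying assignment has x6 = False.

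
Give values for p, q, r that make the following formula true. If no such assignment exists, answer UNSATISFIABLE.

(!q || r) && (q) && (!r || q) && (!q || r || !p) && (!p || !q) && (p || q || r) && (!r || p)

UNSATISFIABLE

(q) alone gives q = true.
(r) alone gives r = true.
(!p) alone gives p = false.
That conflicts with the unit clause (p).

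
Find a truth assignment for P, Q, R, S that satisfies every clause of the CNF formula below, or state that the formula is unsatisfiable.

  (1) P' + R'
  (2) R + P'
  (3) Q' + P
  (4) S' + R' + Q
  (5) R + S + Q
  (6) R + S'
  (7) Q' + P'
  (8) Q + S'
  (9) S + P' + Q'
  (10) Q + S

Try P = 0.
(Q') alone gives Q = 0.
(S') alone gives S = 0.
Now (S) is unsatisfied and unit — conflict.
Undo P and try P = 1.
(R') alone gives R = 0.
Now (R) is unsatisfied and unit — conflict.
Both values of P lead to a conflict.

UNSATISFIABLE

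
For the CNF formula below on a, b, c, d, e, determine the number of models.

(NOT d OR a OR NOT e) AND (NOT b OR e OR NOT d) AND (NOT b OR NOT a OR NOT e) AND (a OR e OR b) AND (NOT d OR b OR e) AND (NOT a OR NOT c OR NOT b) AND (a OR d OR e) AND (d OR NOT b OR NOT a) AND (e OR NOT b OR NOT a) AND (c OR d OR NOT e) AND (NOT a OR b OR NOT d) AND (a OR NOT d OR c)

There are 2^5 = 32 truth assignments over (a, b, c, d, e).
Split on c. With c = true, the clauses containing c are satisfied and NOT c drops from the rest; 4 of the 2^4 = 16 assignments to the other variables satisfy what remains.
With c = false, by the same count on the reduced clause set, 1 assignment works.
(One model: a=F, b=F, c=T, d=F, e=T.)
Total: 4 + 1 = 5.

5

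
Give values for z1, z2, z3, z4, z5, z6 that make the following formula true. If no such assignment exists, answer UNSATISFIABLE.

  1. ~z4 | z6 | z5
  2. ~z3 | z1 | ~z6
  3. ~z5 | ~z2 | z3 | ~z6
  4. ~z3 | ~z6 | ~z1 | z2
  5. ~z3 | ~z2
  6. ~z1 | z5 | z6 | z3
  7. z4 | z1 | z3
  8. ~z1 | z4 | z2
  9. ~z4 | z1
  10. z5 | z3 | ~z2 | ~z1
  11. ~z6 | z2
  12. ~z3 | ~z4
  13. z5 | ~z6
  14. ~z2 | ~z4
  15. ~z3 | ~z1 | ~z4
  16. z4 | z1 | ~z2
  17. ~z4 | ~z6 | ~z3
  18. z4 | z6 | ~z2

z1=1, z2=0, z3=0, z4=1, z5=1, z6=0

Suppose z3 = 0.
Suppose z4 = 1.
The clause (z1) is unit, so z1 = 1.
The clause (~z2) is unit, so z2 = 0.
The clause (~z6) is unit, so z6 = 0.
The clause (z5) is unit, so z5 = 1.
This assignment satisfies each clause.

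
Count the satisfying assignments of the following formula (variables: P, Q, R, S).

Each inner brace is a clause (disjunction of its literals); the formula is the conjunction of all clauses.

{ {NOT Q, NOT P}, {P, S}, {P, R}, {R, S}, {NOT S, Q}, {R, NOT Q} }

There are 2^4 = 16 truth assignments over (P, Q, R, S).
Check each against the 6 clauses (columns in the order P, Q, R, S):
  F F F F  ✗ fails (P OR S)
  F F F T  ✗ fails (P OR R)
  F F T F  ✗ fails (P OR S)
  F F T T  ✗ fails (NOT S OR Q)
  F T F F  ✗ fails (P OR S)
  F T F T  ✗ fails (P OR R)
  F T T F  ✗ fails (P OR S)
  F T T T  ✓ satisfies all
  T F F F  ✗ fails (R OR S)
  T F F T  ✗ fails (NOT S OR Q)
  T F T F  ✓ satisfies all
  T F T T  ✗ fails (NOT S OR Q)
  T T F F  ✗ fails (NOT Q OR NOT P)
  T T F T  ✗ fails (NOT Q OR NOT P)
  T T T F  ✗ fails (NOT Q OR NOT P)
  T T T T  ✗ fails (NOT Q OR NOT P)
2 of the 16 rows are models.

2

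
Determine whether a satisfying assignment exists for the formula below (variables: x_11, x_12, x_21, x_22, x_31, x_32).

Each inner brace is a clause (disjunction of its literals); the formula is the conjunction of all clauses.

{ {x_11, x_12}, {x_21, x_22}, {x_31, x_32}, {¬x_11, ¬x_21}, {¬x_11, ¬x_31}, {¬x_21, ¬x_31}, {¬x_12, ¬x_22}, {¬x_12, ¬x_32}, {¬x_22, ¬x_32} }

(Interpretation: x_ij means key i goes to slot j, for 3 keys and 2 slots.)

No, unsatisfiable

Case x_11 = True:
The clause (¬x_21) is unit, so x_21 = False.
The clause (x_22) is unit, so x_22 = True.
The clause (¬x_31) is unit, so x_31 = False.
The clause (x_32) is unit, so x_32 = True.
Now (¬x_32) is unsatisfied and unit — conflict.
That branch fails; take x_11 = False instead.
The clause (x_12) is unit, so x_12 = True.
The clause (¬x_22) is unit, so x_22 = False.
The clause (x_21) is unit, so x_21 = True.
The clause (¬x_31) is unit, so x_31 = False.
The clause (x_32) is unit, so x_32 = True.
Now (¬x_32) is unsatisfied and unit — conflict.
Both values of x_11 lead to a conflict.
No assignment satisfies every clause.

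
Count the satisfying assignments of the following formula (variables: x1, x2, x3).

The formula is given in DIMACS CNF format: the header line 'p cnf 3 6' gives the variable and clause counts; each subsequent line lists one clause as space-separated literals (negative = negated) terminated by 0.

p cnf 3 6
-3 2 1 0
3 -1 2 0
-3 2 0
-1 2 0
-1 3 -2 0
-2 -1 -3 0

There are 2^3 = 8 truth assignments over (x1, x2, x3).
Check each against the 6 clauses (columns in the order x1, x2, x3):
  F F F  ✓ satisfies all
  F F T  ✗ fails (¬x3 ∨ x2 ∨ x1)
  F T F  ✓ satisfies all
  F T T  ✓ satisfies all
  T F F  ✗ fails (x3 ∨ ¬x1 ∨ x2)
  T F T  ✗ fails (¬x3 ∨ x2)
  T T F  ✗ fails (¬x1 ∨ x3 ∨ ¬x2)
  T T T  ✗ fails (¬x2 ∨ ¬x1 ∨ ¬x3)
3 of the 8 rows are models.

3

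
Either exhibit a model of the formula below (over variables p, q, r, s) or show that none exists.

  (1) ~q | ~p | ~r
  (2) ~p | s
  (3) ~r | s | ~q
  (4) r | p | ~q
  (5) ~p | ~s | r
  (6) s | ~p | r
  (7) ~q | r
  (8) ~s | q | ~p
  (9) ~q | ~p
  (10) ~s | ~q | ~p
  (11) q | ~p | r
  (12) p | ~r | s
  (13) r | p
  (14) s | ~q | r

Try p = 0.
The clause (r) is unit, so r = 1.
The clause (s) is unit, so s = 1.
No clause remains; q is free.

p=0; q=1; r=1; s=1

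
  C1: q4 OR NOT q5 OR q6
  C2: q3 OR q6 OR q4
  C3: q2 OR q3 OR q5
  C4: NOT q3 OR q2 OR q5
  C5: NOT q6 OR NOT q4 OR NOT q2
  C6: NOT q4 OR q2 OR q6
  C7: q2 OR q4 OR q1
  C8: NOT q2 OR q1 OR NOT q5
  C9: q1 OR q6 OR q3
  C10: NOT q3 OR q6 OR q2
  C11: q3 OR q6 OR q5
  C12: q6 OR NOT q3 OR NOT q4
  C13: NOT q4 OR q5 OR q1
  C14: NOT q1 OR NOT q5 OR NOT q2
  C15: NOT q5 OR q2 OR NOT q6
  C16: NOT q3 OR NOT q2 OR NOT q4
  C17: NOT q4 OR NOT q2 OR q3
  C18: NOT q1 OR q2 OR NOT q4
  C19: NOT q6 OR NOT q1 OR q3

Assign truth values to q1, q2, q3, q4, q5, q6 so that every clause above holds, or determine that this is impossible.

Suppose q4 = false.
Suppose q5 = false.
Suppose q3 = true.
(q2) alone gives q2 = true.
All clauses hold; q1, q6 can take either value.

q1=false,  q2=true,  q3=true,  q4=false,  q5=false,  q6=false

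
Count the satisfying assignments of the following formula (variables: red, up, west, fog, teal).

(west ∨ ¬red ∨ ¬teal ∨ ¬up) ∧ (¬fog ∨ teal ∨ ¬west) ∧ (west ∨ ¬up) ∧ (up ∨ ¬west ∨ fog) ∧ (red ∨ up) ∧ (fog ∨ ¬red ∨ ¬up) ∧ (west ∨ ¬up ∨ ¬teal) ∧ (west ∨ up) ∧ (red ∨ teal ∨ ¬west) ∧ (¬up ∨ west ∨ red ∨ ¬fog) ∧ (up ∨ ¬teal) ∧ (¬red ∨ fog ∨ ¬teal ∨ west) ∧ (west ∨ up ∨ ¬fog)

There are 2^5 = 32 truth assignments over (red, up, west, fog, teal).
Split on west. With west = True, the clauses containing west are satisfied and ¬west drops from the rest; 3 of the 2^4 = 16 assignments to the other variables satisfy what remains.
With west = False, by the same count on the reduced clause set, 0 assignments work.
Total: 3 + 0 = 3.

3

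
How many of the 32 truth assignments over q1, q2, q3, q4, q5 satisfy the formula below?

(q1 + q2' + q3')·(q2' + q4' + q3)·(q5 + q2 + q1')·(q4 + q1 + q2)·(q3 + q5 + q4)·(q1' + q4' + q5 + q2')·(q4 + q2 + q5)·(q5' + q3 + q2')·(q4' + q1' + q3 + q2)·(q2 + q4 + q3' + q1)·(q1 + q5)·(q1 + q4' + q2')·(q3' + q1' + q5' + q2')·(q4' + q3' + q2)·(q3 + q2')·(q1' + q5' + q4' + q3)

There are 2^5 = 32 truth assignments over (q1, q2, q3, q4, q5).
Split on q2. With q2 = 1, the clauses containing q2 are satisfied and q2' drops from the rest; 1 of the 2^4 = 16 assignments to the other variables satisfy what remains.
With q2 = 0, by the same count on the reduced clause set, 3 assignments work.
(One model: q1=F, q2=F, q3=F, q4=T, q5=T.)
Total: 1 + 3 = 4.

4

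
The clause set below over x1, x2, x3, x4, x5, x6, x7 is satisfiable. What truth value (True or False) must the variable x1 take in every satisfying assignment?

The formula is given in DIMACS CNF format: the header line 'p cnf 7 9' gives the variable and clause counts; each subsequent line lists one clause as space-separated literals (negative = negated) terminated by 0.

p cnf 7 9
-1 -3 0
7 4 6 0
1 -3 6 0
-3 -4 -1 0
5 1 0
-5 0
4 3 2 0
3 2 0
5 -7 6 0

Suppose x1 = False.
(x5) alone gives x5 = True.
Now (¬x5) is unsatisfied and unit — conflict.
So every satisfying assignment has x1 = True.

True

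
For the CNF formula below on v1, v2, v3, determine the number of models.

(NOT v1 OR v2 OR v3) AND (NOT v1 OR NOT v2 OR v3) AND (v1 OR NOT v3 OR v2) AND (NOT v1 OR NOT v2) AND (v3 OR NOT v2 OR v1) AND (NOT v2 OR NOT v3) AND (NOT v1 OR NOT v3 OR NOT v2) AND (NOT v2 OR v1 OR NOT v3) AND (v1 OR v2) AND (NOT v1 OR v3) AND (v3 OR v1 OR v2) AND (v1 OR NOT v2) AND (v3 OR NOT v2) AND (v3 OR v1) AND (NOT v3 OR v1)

1

There are 2^3 = 8 truth assignments over (v1, v2, v3).
Split on v3. With v3 = true, the clauses containing v3 are satisfied and NOT v3 drops from the rest; 1 of the 2^2 = 4 assignments to the other variables satisfy what remains.
With v3 = false, by the same count on the reduced clause set, 0 assignments work.
(One model: v1=T, v2=F, v3=T.)
Total: 1 + 0 = 1.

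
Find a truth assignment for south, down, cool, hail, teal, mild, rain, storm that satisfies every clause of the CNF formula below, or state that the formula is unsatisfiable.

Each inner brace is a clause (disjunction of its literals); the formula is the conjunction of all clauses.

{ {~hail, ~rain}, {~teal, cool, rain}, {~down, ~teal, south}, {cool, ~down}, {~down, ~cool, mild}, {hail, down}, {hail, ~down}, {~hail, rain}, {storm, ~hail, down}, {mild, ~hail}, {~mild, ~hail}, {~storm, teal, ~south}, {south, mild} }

UNSATISFIABLE

Suppose hail = 0.
The clause (down) is unit, so down = 1.
But (~down) is also a unit clause — contradiction.
Backtrack on hail: now try hail = 1.
The clause (~rain) is unit, so rain = 0.
But (rain) is also a unit clause — contradiction.
Either choice for hail ends in contradiction.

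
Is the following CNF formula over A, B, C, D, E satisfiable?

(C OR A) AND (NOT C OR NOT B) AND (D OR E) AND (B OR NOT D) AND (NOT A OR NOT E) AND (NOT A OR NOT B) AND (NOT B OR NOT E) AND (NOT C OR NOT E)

No, unsatisfiable

Case C = true:
From the singleton clause (NOT B), B = false.
From the singleton clause (NOT D), D = false.
From the singleton clause (E), E = true.
That conflicts with the unit clause (NOT E).
So C must be the other value — set C = false.
From the singleton clause (A), A = true.
From the singleton clause (NOT E), E = false.
From the singleton clause (D), D = true.
From the singleton clause (B), B = true.
That conflicts with the unit clause (NOT B).
Both values of C lead to a conflict.
No assignment satisfies every clause.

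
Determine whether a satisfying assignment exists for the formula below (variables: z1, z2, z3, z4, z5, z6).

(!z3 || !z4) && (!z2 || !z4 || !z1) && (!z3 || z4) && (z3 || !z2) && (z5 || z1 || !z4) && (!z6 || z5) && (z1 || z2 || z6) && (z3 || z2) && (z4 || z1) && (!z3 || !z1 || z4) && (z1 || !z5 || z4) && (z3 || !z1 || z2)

Case z3 = false:
The clause (!z2) is unit, so z2 = false.
But (z2) is also a unit clause — contradiction.
Backtrack on z3: now try z3 = true.
The clause (!z4) is unit, so z4 = false.
But (z4) is also a unit clause — contradiction.
Both values of z3 lead to a conflict.
No assignment satisfies every clause.

No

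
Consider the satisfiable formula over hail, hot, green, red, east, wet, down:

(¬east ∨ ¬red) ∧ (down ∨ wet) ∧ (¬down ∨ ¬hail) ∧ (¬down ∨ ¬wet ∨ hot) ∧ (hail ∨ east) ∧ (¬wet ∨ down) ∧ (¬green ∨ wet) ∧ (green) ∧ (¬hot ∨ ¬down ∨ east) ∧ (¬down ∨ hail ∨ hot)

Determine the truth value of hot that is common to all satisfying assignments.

True

Suppose hot = False.
From the singleton clause (green), green = True.
From the singleton clause (wet), wet = True.
From the singleton clause (¬down), down = False.
But (down) is also a unit clause — contradiction.
So every satisfying assignment has hot = True.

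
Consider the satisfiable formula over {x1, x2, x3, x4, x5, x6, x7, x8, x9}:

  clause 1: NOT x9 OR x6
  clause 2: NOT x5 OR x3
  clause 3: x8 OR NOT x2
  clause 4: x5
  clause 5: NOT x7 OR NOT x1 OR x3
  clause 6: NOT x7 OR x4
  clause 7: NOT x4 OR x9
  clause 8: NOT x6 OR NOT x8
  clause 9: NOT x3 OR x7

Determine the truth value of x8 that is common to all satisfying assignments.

False

Suppose x8 = true.
The clause (x5) is unit, so x5 = true.
The clause (x3) is unit, so x3 = true.
The clause (NOT x6) is unit, so x6 = false.
The clause (NOT x9) is unit, so x9 = false.
The clause (NOT x4) is unit, so x4 = false.
The clause (NOT x7) is unit, so x7 = false.
That conflicts with the unit clause (x7).
So every satisfying assignment has x8 = False.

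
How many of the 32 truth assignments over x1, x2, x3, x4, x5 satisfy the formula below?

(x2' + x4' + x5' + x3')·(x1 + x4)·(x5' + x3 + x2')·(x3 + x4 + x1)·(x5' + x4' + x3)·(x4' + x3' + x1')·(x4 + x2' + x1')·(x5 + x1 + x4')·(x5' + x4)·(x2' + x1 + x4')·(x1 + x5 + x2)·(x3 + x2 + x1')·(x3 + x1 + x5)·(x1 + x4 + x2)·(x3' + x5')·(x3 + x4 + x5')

There are 2^5 = 32 truth assignments over (x1, x2, x3, x4, x5).
Split on x3. With x3 = 1, the clauses containing x3 are satisfied and x3' drops from the rest; 1 of the 2^4 = 16 assignments to the other variables satisfy what remains.
With x3 = 0, by the same count on the reduced clause set, 1 assignment works.
Total: 1 + 1 = 2.

2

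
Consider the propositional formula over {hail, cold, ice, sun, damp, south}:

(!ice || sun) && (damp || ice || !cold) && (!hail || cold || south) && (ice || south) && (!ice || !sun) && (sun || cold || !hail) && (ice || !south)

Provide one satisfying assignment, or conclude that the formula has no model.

UNSATISFIABLE

Branch on ice: set ice = false.
Unit clause (south) forces south = true.
That conflicts with the unit clause (!south).
Undo ice and try ice = true.
Unit clause (sun) forces sun = true.
That conflicts with the unit clause (!sun).
Neither ice = true nor ice = false works.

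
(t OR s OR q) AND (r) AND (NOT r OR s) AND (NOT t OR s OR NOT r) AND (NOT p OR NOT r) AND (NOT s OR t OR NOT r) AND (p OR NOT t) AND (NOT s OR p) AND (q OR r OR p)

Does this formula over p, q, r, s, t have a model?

No, unsatisfiable

Unit clause (r) forces r = true.
Unit clause (s) forces s = true.
Unit clause (NOT p) forces p = false.
But (p) is also a unit clause — contradiction.
No assignment satisfies every clause.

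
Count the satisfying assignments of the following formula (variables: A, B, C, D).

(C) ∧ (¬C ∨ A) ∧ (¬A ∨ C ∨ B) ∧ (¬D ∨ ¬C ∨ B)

There are 2^4 = 16 truth assignments over (A, B, C, D).
Check each against the 4 clauses (columns in the order A, B, C, D):
  F F F F  ✗ fails (C)
  F F F T  ✗ fails (C)
  F F T F  ✗ fails (¬C ∨ A)
  F F T T  ✗ fails (¬C ∨ A)
  F T F F  ✗ fails (C)
  F T F T  ✗ fails (C)
  F T T F  ✗ fails (¬C ∨ A)
  F T T T  ✗ fails (¬C ∨ A)
  T F F F  ✗ fails (C)
  T F F T  ✗ fails (C)
  T F T F  ✓ satisfies all
  T F T T  ✗ fails (¬D ∨ ¬C ∨ B)
  T T F F  ✗ fails (C)
  T T F T  ✗ fails (C)
  T T T F  ✓ satisfies all
  T T T T  ✓ satisfies all
3 of the 16 rows are models.

3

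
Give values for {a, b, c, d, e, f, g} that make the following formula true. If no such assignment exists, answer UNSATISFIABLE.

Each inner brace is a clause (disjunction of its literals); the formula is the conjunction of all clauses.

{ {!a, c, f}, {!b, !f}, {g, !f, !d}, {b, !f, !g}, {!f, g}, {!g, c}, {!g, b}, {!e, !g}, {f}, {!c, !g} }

UNSATISFIABLE

(f) alone gives f = true.
(!b) alone gives b = false.
(!g) alone gives g = false.
Now (g) is unsatisfied and unit — conflict.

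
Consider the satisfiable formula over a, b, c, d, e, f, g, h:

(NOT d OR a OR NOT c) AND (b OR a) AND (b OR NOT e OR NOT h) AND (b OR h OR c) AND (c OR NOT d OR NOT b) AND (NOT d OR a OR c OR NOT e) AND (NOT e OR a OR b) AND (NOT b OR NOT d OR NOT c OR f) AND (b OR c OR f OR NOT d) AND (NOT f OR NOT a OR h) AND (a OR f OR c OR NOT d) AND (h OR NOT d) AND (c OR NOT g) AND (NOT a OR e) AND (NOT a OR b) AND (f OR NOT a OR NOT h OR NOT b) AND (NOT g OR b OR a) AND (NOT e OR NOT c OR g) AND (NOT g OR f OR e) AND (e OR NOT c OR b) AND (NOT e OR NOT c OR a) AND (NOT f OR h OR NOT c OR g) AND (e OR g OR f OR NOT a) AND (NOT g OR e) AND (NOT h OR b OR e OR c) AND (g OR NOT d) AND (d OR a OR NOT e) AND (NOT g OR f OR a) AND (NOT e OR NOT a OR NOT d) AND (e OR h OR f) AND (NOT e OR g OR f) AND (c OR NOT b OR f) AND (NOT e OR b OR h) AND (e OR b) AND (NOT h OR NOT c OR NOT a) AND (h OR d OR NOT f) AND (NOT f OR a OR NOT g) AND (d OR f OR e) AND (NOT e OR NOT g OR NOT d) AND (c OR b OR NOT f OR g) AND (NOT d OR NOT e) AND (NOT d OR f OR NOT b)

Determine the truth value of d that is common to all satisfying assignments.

Suppose d = true.
From the singleton clause (h), h = true.
From the singleton clause (g), g = true.
From the singleton clause (c), c = true.
From the singleton clause (a), a = true.
Now (NOT a) is unsatisfied and unit — conflict.
So every satisfying assignment has d = False.

False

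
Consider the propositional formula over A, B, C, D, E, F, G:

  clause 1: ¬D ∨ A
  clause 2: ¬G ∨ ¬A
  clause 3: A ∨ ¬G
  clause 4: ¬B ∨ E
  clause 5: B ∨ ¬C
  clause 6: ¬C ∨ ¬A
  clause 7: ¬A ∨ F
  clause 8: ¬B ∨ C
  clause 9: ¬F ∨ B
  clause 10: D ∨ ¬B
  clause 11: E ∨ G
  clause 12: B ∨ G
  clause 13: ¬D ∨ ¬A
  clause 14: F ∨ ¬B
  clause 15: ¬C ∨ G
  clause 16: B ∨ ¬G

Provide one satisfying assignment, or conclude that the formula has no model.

UNSATISFIABLE

Suppose D = False.
(¬B) alone gives B = False.
(¬C) alone gives C = False.
(¬F) alone gives F = False.
(¬A) alone gives A = False.
(¬G) alone gives G = False.
Now (G) is unsatisfied and unit — conflict.
Undo D and try D = True.
(A) alone gives A = True.
Now (¬A) is unsatisfied and unit — conflict.
Neither D = True nor D = False works.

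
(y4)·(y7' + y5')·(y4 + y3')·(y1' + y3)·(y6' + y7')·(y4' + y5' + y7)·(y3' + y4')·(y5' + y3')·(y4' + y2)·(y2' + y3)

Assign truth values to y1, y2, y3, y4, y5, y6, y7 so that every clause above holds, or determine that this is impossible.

UNSATISFIABLE

The clause (y4) is unit, so y4 = 1.
The clause (y3') is unit, so y3 = 0.
The clause (y1') is unit, so y1 = 0.
The clause (y2) is unit, so y2 = 1.
That conflicts with the unit clause (y2').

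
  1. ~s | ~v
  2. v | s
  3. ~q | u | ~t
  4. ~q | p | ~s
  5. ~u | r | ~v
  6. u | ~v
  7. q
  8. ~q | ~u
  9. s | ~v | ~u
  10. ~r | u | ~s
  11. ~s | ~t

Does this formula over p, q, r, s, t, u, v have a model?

From the singleton clause (q), q = 1.
From the singleton clause (~u), u = 0.
From the singleton clause (~t), t = 0.
From the singleton clause (~v), v = 0.
From the singleton clause (s), s = 1.
From the singleton clause (p), p = 1.
From the singleton clause (~r), r = 0.
All clauses are satisfied.
A satisfying assignment: p=1; q=1; r=0; s=1; t=0; u=0; v=0.

Yes, satisfiable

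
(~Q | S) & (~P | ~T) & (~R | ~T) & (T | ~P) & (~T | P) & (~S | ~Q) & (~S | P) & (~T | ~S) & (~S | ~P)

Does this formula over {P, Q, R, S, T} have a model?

Suppose Q = 0.
Suppose P = 0.
The clause (~T) is unit, so T = 0.
The clause (~S) is unit, so S = 0.
All clauses hold; R can take either value.
A satisfying assignment: P ↦ 0,  Q ↦ 0,  R ↦ 1,  S ↦ 0,  T ↦ 0.

Yes, satisfiable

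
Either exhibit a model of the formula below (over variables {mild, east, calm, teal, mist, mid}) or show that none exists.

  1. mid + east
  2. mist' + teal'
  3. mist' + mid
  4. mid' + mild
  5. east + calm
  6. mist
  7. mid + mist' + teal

From the singleton clause (mist), mist = 1.
From the singleton clause (teal'), teal = 0.
From the singleton clause (mid), mid = 1.
From the singleton clause (mild), mild = 1.
Try east = 1.
Every clause is now satisfied; calm is unconstrained.

mild=1,  east=1,  calm=0,  teal=0,  mist=1,  mid=1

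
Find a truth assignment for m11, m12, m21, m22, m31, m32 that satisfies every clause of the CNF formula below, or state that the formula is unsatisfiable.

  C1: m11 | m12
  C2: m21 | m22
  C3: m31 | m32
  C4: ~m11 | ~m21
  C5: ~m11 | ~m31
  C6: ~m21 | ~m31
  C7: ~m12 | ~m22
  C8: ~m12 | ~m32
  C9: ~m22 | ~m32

Branch on m11: set m11 = 1.
From the singleton clause (~m21), m21 = 0.
From the singleton clause (m22), m22 = 1.
From the singleton clause (~m31), m31 = 0.
From the singleton clause (m32), m32 = 1.
But (~m32) is also a unit clause — contradiction.
Undo m11 and try m11 = 0.
From the singleton clause (m12), m12 = 1.
From the singleton clause (~m22), m22 = 0.
From the singleton clause (m21), m21 = 1.
From the singleton clause (~m31), m31 = 0.
From the singleton clause (m32), m32 = 1.
But (~m32) is also a unit clause — contradiction.
Either choice for m11 ends in contradiction.

UNSATISFIABLE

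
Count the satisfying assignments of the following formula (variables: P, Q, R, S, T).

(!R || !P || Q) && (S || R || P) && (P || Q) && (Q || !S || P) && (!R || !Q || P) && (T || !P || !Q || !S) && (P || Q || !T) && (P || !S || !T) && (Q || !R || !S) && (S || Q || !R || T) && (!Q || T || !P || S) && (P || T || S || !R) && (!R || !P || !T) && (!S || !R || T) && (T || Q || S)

There are 2^5 = 32 truth assignments over (P, Q, R, S, T).
Split on Q. With Q = true, the clauses containing Q are satisfied and !Q drops from the rest; 3 of the 2^4 = 16 assignments to the other variables satisfy what remains.
With Q = false, by the same count on the reduced clause set, 3 assignments work.
(One model: P=F, Q=T, R=F, S=T, T=F.)
Total: 3 + 3 = 6.

6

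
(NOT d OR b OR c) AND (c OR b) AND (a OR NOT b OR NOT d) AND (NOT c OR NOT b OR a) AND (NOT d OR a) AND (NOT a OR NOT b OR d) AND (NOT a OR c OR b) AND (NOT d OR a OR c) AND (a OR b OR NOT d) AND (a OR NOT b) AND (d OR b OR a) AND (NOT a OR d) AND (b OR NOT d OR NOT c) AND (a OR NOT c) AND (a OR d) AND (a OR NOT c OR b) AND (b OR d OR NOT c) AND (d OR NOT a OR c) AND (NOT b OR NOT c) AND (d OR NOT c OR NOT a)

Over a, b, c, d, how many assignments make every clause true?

There are 2^4 = 16 truth assignments over (a, b, c, d).
Check each against the 20 clauses (columns in the order a, b, c, d):
  F F F F  ✗ fails (c OR b)
  F F F T  ✗ fails (NOT d OR b OR c)
  F F T F  ✗ fails (d OR b OR a)
  F F T T  ✗ fails (NOT d OR a)
  F T F F  ✗ fails (a OR NOT b)
  F T F T  ✗ fails (a OR NOT b OR NOT d)
  F T T F  ✗ fails (NOT c OR NOT b OR a)
  F T T T  ✗ fails (a OR NOT b OR NOT d)
  T F F F  ✗ fails (c OR b)
  T F F T  ✗ fails (NOT d OR b OR c)
  T F T F  ✗ fails (NOT a OR d)
  T F T T  ✗ fails (b OR NOT d OR NOT c)
  T T F F  ✗ fails (NOT a OR NOT b OR d)
  T T F T  ✓ satisfies all
  T T T F  ✗ fails (NOT a OR NOT b OR d)
  T T T T  ✗ fails (NOT b OR NOT c)
1 of the 16 rows is a model.

1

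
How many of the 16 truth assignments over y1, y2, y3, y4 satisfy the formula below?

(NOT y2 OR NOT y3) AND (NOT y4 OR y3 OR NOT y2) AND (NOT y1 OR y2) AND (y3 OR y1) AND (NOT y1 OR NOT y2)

There are 2^4 = 16 truth assignments over (y1, y2, y3, y4).
Split on y1. With y1 = true, the clauses containing y1 are satisfied and NOT y1 drops from the rest; 0 of the 2^3 = 8 assignments to the other variables satisfy what remains.
With y1 = false, by the same count on the reduced clause set, 2 assignments work.
Total: 0 + 2 = 2.

2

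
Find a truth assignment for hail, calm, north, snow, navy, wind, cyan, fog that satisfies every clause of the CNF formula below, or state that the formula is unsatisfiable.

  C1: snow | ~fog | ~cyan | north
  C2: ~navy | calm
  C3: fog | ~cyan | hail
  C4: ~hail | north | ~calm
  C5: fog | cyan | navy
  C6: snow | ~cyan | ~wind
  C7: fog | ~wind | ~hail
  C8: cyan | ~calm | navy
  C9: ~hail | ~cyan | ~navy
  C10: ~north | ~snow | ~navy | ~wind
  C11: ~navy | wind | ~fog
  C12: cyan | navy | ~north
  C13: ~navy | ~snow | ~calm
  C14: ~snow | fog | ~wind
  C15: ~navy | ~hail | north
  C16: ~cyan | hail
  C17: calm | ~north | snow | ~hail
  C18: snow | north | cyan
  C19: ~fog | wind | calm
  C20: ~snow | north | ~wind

Suppose navy = 1.
(calm) alone gives calm = 1.
(~snow) alone gives snow = 0.
Suppose hail = 1.
(north) alone gives north = 1.
(~cyan) alone gives cyan = 0.
Suppose fog = 0.
(~wind) alone gives wind = 0.
Every clause now holds.

hail=1, calm=1, north=1, snow=0, navy=1, wind=0, cyan=0, fog=0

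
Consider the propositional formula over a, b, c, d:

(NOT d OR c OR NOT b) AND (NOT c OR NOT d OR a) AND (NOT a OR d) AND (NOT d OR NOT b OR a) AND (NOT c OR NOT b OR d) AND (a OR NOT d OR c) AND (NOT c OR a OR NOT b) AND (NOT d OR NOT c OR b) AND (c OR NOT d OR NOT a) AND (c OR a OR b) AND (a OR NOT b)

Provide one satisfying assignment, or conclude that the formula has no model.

a=true, b=true, c=true, d=true

Try a = true.
(d) alone gives d = true.
(c) alone gives c = true.
(b) alone gives b = true.
All clauses are satisfied.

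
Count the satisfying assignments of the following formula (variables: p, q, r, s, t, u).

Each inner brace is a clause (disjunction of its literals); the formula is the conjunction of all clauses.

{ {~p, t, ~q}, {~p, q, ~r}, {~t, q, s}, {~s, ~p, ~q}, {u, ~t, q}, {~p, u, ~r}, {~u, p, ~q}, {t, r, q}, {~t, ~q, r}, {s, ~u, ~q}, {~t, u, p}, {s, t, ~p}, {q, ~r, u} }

9

There are 2^6 = 64 truth assignments over (p, q, r, s, t, u).
Split on t. With t = 1, the clauses containing t are satisfied and ~t drops from the rest; 3 of the 2^5 = 32 assignments to the other variables satisfy what remains.
With t = 0, by the same count on the reduced clause set, 6 assignments work.
Total: 3 + 6 = 9.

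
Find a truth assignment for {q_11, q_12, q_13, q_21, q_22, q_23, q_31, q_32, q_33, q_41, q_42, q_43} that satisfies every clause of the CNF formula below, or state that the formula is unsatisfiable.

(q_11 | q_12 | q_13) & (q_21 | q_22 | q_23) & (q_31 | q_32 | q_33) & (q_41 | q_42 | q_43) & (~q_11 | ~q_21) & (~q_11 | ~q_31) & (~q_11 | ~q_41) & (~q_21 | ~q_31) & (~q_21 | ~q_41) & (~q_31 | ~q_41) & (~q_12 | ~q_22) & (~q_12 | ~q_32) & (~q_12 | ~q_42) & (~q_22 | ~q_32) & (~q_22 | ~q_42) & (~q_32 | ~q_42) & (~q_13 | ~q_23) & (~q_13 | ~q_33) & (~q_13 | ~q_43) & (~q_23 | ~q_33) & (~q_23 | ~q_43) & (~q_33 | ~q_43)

UNSATISFIABLE

Branch on q_11: set q_11 = 0.
Branch on q_12: set q_12 = 1.
(~q_22) alone gives q_22 = 0.
(~q_32) alone gives q_32 = 0.
(~q_42) alone gives q_42 = 0.
Branch on q_21: set q_21 = 1.
(~q_31) alone gives q_31 = 0.
(q_33) alone gives q_33 = 1.
(~q_41) alone gives q_41 = 0.
(q_43) alone gives q_43 = 1.
But (~q_43) is also a unit clause — contradiction.
Undo q_21 and try q_21 = 0.
(q_23) alone gives q_23 = 1.
(~q_13) alone gives q_13 = 0.
(~q_33) alone gives q_33 = 0.
(q_31) alone gives q_31 = 1.
(~q_41) alone gives q_41 = 0.
(q_43) alone gives q_43 = 1.
But (~q_43) is also a unit clause — contradiction.
Neither q_21 = 1 nor q_21 = 0 works.
Undo q_12 and try q_12 = 0.
(q_13) alone gives q_13 = 1.
(~q_23) alone gives q_23 = 0.
(~q_33) alone gives q_33 = 0.
(~q_43) alone gives q_43 = 0.
Branch on q_21: set q_21 = 1.
(~q_31) alone gives q_31 = 0.
(q_32) alone gives q_32 = 1.
(~q_41) alone gives q_41 = 0.
(q_42) alone gives q_42 = 1.
But (~q_42) is also a unit clause — contradiction.
Undo q_21 and try q_21 = 0.
(q_22) alone gives q_22 = 1.
(~q_32) alone gives q_32 = 0.
(q_31) alone gives q_31 = 1.
(~q_41) alone gives q_41 = 0.
(q_42) alone gives q_42 = 1.
But (~q_42) is also a unit clause — contradiction.
Neither q_21 = 1 nor q_21 = 0 works.
Neither q_12 = 1 nor q_12 = 0 works.
Undo q_11 and try q_11 = 1.
(~q_21) alone gives q_21 = 0.
(~q_31) alone gives q_31 = 0.
(~q_41) alone gives q_41 = 0.
Branch on q_22: set q_22 = 1.
(~q_12) alone gives q_12 = 0.
(~q_32) alone gives q_32 = 0.
(q_33) alone gives q_33 = 1.
(~q_42) alone gives q_42 = 0.
(q_43) alone gives q_43 = 1.
But (~q_43) is also a unit clause — contradiction.
Undo q_22 and try q_22 = 0.
(q_23) alone gives q_23 = 1.
(~q_13) alone gives q_13 = 0.
(~q_33) alone gives q_33 = 0.
(q_32) alone gives q_32 = 1.
(~q_12) alone gives q_12 = 0.
(~q_42) alone gives q_42 = 0.
(q_43) alone gives q_43 = 1.
But (~q_43) is also a unit clause — contradiction.
Neither q_22 = 1 nor q_22 = 0 works.
Neither q_11 = 1 nor q_11 = 0 works.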